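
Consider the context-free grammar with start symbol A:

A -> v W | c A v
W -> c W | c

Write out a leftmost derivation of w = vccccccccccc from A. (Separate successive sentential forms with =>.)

A => vW   [A -> v W]
vW => vcW   [W -> c W]
vcW => vccW   [W -> c W]
vccW => vcccW   [W -> c W]
vcccW => vccccW   [W -> c W]
vccccW => vcccccW   [W -> c W]
vcccccW => vccccccW   [W -> c W]
vccccccW => vcccccccW   [W -> c W]
vcccccccW => vccccccccW   [W -> c W]
vccccccccW => vcccccccccW   [W -> c W]
vcccccccccW => vccccccccccW   [W -> c W]
vccccccccccW => vccccccccccc   [W -> c]

A => vW => vcW => vccW => vcccW => vccccW => vcccccW => vccccccW => vcccccccW => vccccccccW => vcccccccccW => vccccccccccW => vccccccccccc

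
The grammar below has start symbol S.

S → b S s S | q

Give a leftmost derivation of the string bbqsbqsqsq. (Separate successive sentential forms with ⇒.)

S ⇒ bSsS   [S → b S s S]
bSsS ⇒ bbSsSsS   [S → b S s S]
bbSsSsS ⇒ bbqsSsS   [S → q]
bbqsSsS ⇒ bbqsbSsSsS   [S → b S s S]
bbqsbSsSsS ⇒ bbqsbqsSsS   [S → q]
bbqsbqsSsS ⇒ bbqsbqsqsS   [S → q]
bbqsbqsqsS ⇒ bbqsbqsqsq   [S → q]

S ⇒ bSsS ⇒ bbSsSsS ⇒ bbqsSsS ⇒ bbqsbSsSsS ⇒ bbqsbqsSsS ⇒ bbqsbqsqsS ⇒ bbqsbqsqsq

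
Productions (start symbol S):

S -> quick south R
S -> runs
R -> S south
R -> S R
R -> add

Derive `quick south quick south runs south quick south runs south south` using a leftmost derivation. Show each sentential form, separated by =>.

S => quick south R => quick south S R => quick south quick south R R => quick south quick south S south R => quick south quick south runs south R => quick south quick south runs south S south => quick south quick south runs south quick south R south => quick south quick south runs south quick south S south south => quick south quick south runs south quick south runs south south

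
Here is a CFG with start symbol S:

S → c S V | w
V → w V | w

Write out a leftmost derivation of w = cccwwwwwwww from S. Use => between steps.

S=>cSV=>ccSVV=>cccSVVV=>cccwVVV=>cccwwVVV=>cccwwwVVV=>cccwwwwVV=>cccwwwwwVV=>cccwwwwwwVV=>cccwwwwwwwV=>cccwwwwwwww

S => cSV   [S → c S V]
cSV => ccSVV   [S → c S V]
ccSVV => cccSVVV   [S → c S V]
cccSVVV => cccwVVV   [S → w]
cccwVVV => cccwwVVV   [V → w V]
cccwwVVV => cccwwwVVV   [V → w V]
cccwwwVVV => cccwwwwVV   [V → w]
cccwwwwVV => cccwwwwwVV   [V → w V]
cccwwwwwVV => cccwwwwwwVV   [V → w V]
cccwwwwwwVV => cccwwwwwwwV   [V → w]
cccwwwwwwwV => cccwwwwwwww   [V → w]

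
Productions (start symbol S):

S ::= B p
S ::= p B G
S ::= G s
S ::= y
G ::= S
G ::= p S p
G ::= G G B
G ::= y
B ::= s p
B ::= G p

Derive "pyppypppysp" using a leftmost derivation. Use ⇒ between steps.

S ⇒ pBG ⇒ pGpG ⇒ pypG ⇒ pypGGB ⇒ pyppSpGB ⇒ pyppBppGB ⇒ pyppGpppGB ⇒ pyppypppGB ⇒ pyppypppyB ⇒ pyppypppysp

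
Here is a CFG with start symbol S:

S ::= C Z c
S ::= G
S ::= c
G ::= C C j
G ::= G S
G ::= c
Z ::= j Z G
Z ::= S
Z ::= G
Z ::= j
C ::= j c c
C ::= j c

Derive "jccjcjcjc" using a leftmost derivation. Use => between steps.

S => CZc => jccZc => jccGc => jccCCjc => jccjcCjc => jccjcjcjc

S => CZc   [S ::= C Z c]
CZc => jccZc   [C ::= j c c]
jccZc => jccGc   [Z ::= G]
jccGc => jccCCjc   [G ::= C C j]
jccCCjc => jccjcCjc   [C ::= j c]
jccjcCjc => jccjcjcjc   [C ::= j c]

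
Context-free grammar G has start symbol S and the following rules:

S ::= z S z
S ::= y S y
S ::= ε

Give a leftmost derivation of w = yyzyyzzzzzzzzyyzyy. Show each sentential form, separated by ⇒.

S ⇒ ySy   [S ::= y S y]
ySy ⇒ yySyy   [S ::= y S y]
yySyy ⇒ yyzSzyy   [S ::= z S z]
yyzSzyy ⇒ yyzySyzyy   [S ::= y S y]
yyzySyzyy ⇒ yyzyySyyzyy   [S ::= y S y]
yyzyySyyzyy ⇒ yyzyyzSzyyzyy   [S ::= z S z]
yyzyyzSzyyzyy ⇒ yyzyyzzSzzyyzyy   [S ::= z S z]
yyzyyzzSzzyyzyy ⇒ yyzyyzzzSzzzyyzyy   [S ::= z S z]
yyzyyzzzSzzzyyzyy ⇒ yyzyyzzzzSzzzzyyzyy   [S ::= z S z]
yyzyyzzzzSzzzzyyzyy ⇒ yyzyyzzzzzzzzyyzyy   [S ::= ε]

S ⇒ ySy ⇒ yySyy ⇒ yyzSzyy ⇒ yyzySyzyy ⇒ yyzyySyyzyy ⇒ yyzyyzSzyyzyy ⇒ yyzyyzzSzzyyzyy ⇒ yyzyyzzzSzzzyyzyy ⇒ yyzyyzzzzSzzzzyyzyy ⇒ yyzyyzzzzzzzzyyzyy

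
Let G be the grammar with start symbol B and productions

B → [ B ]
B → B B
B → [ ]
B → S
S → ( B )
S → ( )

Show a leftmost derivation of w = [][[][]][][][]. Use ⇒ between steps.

B⇒BB⇒BBB⇒[]BB⇒[]BBB⇒[]BBBB⇒[][B]BBB⇒[][BB]BBB⇒[][[]B]BBB⇒[][[][]]BBB⇒[][[][]][]BB⇒[][[][]][][]B⇒[][[][]][][][]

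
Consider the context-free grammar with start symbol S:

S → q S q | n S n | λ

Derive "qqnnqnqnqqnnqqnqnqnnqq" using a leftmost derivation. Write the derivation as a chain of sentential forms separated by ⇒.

S ⇒ qSq   [S → q S q]
qSq ⇒ qqSqq   [S → q S q]
qqSqq ⇒ qqnSnqq   [S → n S n]
qqnSnqq ⇒ qqnnSnnqq   [S → n S n]
qqnnSnnqq ⇒ qqnnqSqnnqq   [S → q S q]
qqnnqSqnnqq ⇒ qqnnqnSnqnnqq   [S → n S n]
qqnnqnSnqnnqq ⇒ qqnnqnqSqnqnnqq   [S → q S q]
qqnnqnqSqnqnnqq ⇒ qqnnqnqnSnqnqnnqq   [S → n S n]
qqnnqnqnSnqnqnnqq ⇒ qqnnqnqnqSqnqnqnnqq   [S → q S q]
qqnnqnqnqSqnqnqnnqq ⇒ qqnnqnqnqqSqqnqnqnnqq   [S → q S q]
qqnnqnqnqqSqqnqnqnnqq ⇒ qqnnqnqnqqnSnqqnqnqnnqq   [S → n S n]
qqnnqnqnqqnSnqqnqnqnnqq ⇒ qqnnqnqnqqnnqqnqnqnnqq   [S → λ]

S ⇒ qSq ⇒ qqSqq ⇒ qqnSnqq ⇒ qqnnSnnqq ⇒ qqnnqSqnnqq ⇒ qqnnqnSnqnnqq ⇒ qqnnqnqSqnqnnqq ⇒ qqnnqnqnSnqnqnnqq ⇒ qqnnqnqnqSqnqnqnnqq ⇒ qqnnqnqnqqSqqnqnqnnqq ⇒ qqnnqnqnqqnSnqqnqnqnnqq ⇒ qqnnqnqnqqnnqqnqnqnnqq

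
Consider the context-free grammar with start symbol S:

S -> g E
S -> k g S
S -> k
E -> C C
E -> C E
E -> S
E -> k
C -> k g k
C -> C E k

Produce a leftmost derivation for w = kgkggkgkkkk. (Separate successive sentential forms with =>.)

S => kgS   [S -> k g S]
kgS => kgkgS   [S -> k g S]
kgkgS => kgkggE   [S -> g E]
kgkggE => kgkggCE   [E -> C E]
kgkggCE => kgkggCEkE   [C -> C E k]
kgkggCEkE => kgkggkgkEkE   [C -> k g k]
kgkggkgkEkE => kgkggkgkSkE   [E -> S]
kgkggkgkSkE => kgkggkgkkkE   [S -> k]
kgkggkgkkkE => kgkggkgkkkk   [E -> k]

S => kgS => kgkgS => kgkggE => kgkggCE => kgkggCEkE => kgkggkgkEkE => kgkggkgkSkE => kgkggkgkkkE => kgkggkgkkkk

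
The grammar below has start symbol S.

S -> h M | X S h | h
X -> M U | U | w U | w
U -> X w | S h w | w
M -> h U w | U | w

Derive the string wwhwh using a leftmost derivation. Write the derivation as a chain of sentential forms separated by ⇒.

S ⇒ XSh ⇒ wUSh ⇒ wwSh ⇒ wwhMh ⇒ wwhwh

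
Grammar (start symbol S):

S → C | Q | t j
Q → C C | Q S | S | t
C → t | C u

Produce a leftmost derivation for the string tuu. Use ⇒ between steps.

S ⇒ C ⇒ Cu ⇒ Cuu ⇒ tuu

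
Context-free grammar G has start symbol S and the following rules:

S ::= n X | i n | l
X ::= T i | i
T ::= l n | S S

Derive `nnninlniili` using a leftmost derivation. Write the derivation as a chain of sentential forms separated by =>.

S => nX => nTi => nSSi => nnXSi => nnTiSi => nnSSiSi => nnnXSiSi => nnniSiSi => nnninXiSi => nnninTiiSi => nnninlniiSi => nnninlniili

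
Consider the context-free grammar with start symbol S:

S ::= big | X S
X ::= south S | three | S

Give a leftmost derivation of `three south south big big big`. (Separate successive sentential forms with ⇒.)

S ⇒ X S ⇒ three S ⇒ three X S ⇒ three south S S ⇒ three south X S S ⇒ three south south S S S ⇒ three south south big S S ⇒ three south south big big S ⇒ three south south big big big

S ⇒ X S   [S ::= X S]
X S ⇒ three S   [X ::= three]
three S ⇒ three X S   [S ::= X S]
three X S ⇒ three south S S   [X ::= south S]
three south S S ⇒ three south X S S   [S ::= X S]
three south X S S ⇒ three south south S S S   [X ::= south S]
three south south S S S ⇒ three south south big S S   [S ::= big]
three south south big S S ⇒ three south south big big S   [S ::= big]
three south south big big S ⇒ three south south big big big   [S ::= big]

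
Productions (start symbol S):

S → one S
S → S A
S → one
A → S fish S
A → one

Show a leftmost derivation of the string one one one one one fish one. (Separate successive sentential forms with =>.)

S => S A => one S A => one one A => one one S fish S => one one S A fish S => one one S A A fish S => one one one A A fish S => one one one one A fish S => one one one one one fish S => one one one one one fish one

S => S A   [S → S A]
S A => one S A   [S → one S]
one S A => one one A   [S → one]
one one A => one one S fish S   [A → S fish S]
one one S fish S => one one S A fish S   [S → S A]
one one S A fish S => one one S A A fish S   [S → S A]
one one S A A fish S => one one one A A fish S   [S → one]
one one one A A fish S => one one one one A fish S   [A → one]
one one one one A fish S => one one one one one fish S   [A → one]
one one one one one fish S => one one one one one fish one   [S → one]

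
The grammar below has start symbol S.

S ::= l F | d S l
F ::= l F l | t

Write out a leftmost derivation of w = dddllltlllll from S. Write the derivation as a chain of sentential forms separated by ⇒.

S ⇒ dSl ⇒ ddSll ⇒ dddSlll ⇒ dddlFlll ⇒ dddllFllll ⇒ dddlllFlllll ⇒ dddllltlllll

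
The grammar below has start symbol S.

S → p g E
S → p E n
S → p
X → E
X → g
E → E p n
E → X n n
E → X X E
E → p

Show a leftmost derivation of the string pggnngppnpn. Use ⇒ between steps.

S⇒pEn⇒pXXEn⇒pgXEn⇒pgEEn⇒pgEpnEn⇒pgXXEpnEn⇒pgEXEpnEn⇒pgXnnXEpnEn⇒pggnnXEpnEn⇒pggnngEpnEn⇒pggnngppnEn⇒pggnngppnpn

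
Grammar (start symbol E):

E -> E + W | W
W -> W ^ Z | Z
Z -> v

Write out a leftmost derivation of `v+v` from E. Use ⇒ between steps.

E ⇒ E+W   [E -> E + W]
E+W ⇒ W+W   [E -> W]
W+W ⇒ Z+W   [W -> Z]
Z+W ⇒ v+W   [Z -> v]
v+W ⇒ v+Z   [W -> Z]
v+Z ⇒ v+v   [Z -> v]

E ⇒ E+W ⇒ W+W ⇒ Z+W ⇒ v+W ⇒ v+Z ⇒ v+v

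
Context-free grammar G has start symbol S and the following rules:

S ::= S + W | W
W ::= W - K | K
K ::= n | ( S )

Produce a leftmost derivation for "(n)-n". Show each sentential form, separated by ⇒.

S⇒W⇒W-K⇒K-K⇒(S)-K⇒(W)-K⇒(K)-K⇒(n)-K⇒(n)-n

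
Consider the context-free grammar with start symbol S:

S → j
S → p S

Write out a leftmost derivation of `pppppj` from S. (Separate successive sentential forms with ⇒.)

S ⇒ pS ⇒ ppS ⇒ pppS ⇒ ppppS ⇒ pppppS ⇒ pppppj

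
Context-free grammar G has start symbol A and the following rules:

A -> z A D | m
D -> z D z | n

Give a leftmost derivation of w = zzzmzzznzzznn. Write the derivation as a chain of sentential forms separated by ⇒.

A ⇒ zAD   [A -> z A D]
zAD ⇒ zzADD   [A -> z A D]
zzADD ⇒ zzzADDD   [A -> z A D]
zzzADDD ⇒ zzzmDDD   [A -> m]
zzzmDDD ⇒ zzzmzDzDD   [D -> z D z]
zzzmzDzDD ⇒ zzzmzzDzzDD   [D -> z D z]
zzzmzzDzzDD ⇒ zzzmzzzDzzzDD   [D -> z D z]
zzzmzzzDzzzDD ⇒ zzzmzzznzzzDD   [D -> n]
zzzmzzznzzzDD ⇒ zzzmzzznzzznD   [D -> n]
zzzmzzznzzznD ⇒ zzzmzzznzzznn   [D -> n]

A ⇒ zAD ⇒ zzADD ⇒ zzzADDD ⇒ zzzmDDD ⇒ zzzmzDzDD ⇒ zzzmzzDzzDD ⇒ zzzmzzzDzzzDD ⇒ zzzmzzznzzzDD ⇒ zzzmzzznzzznD ⇒ zzzmzzznzzznn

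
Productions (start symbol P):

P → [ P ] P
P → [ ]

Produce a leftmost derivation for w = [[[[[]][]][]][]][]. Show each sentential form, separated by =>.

P=>[P]P=>[[P]P]P=>[[[P]P]P]P=>[[[[P]P]P]P]P=>[[[[[]]P]P]P]P=>[[[[[]][]]P]P]P=>[[[[[]][]][]]P]P=>[[[[[]][]][]][]]P=>[[[[[]][]][]][]][]

P => [P]P   [P → [ P ] P]
[P]P => [[P]P]P   [P → [ P ] P]
[[P]P]P => [[[P]P]P]P   [P → [ P ] P]
[[[P]P]P]P => [[[[P]P]P]P]P   [P → [ P ] P]
[[[[P]P]P]P]P => [[[[[]]P]P]P]P   [P → [ ]]
[[[[[]]P]P]P]P => [[[[[]][]]P]P]P   [P → [ ]]
[[[[[]][]]P]P]P => [[[[[]][]][]]P]P   [P → [ ]]
[[[[[]][]][]]P]P => [[[[[]][]][]][]]P   [P → [ ]]
[[[[[]][]][]][]]P => [[[[[]][]][]][]][]   [P → [ ]]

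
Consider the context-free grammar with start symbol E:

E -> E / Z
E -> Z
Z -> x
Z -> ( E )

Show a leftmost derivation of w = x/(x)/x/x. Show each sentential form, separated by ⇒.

E ⇒ E/Z   [E -> E / Z]
E/Z ⇒ E/Z/Z   [E -> E / Z]
E/Z/Z ⇒ E/Z/Z/Z   [E -> E / Z]
E/Z/Z/Z ⇒ Z/Z/Z/Z   [E -> Z]
Z/Z/Z/Z ⇒ x/Z/Z/Z   [Z -> x]
x/Z/Z/Z ⇒ x/(E)/Z/Z   [Z -> ( E )]
x/(E)/Z/Z ⇒ x/(Z)/Z/Z   [E -> Z]
x/(Z)/Z/Z ⇒ x/(x)/Z/Z   [Z -> x]
x/(x)/Z/Z ⇒ x/(x)/x/Z   [Z -> x]
x/(x)/x/Z ⇒ x/(x)/x/x   [Z -> x]

E⇒E/Z⇒E/Z/Z⇒E/Z/Z/Z⇒Z/Z/Z/Z⇒x/Z/Z/Z⇒x/(E)/Z/Z⇒x/(Z)/Z/Z⇒x/(x)/Z/Z⇒x/(x)/x/Z⇒x/(x)/x/x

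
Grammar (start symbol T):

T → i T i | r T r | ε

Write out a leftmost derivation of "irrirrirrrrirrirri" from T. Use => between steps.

T => iTi => irTri => irrTrri => irriTirri => irrirTrirri => irrirrTrrirri => irrirriTirrirri => irrirrirTrirrirri => irrirrirrTrrirrirri => irrirrirrrrirrirri

T => iTi   [T → i T i]
iTi => irTri   [T → r T r]
irTri => irrTrri   [T → r T r]
irrTrri => irriTirri   [T → i T i]
irriTirri => irrirTrirri   [T → r T r]
irrirTrirri => irrirrTrrirri   [T → r T r]
irrirrTrrirri => irrirriTirrirri   [T → i T i]
irrirriTirrirri => irrirrirTrirrirri   [T → r T r]
irrirrirTrirrirri => irrirrirrTrrirrirri   [T → r T r]
irrirrirrTrrirrirri => irrirrirrrrirrirri   [T → ε]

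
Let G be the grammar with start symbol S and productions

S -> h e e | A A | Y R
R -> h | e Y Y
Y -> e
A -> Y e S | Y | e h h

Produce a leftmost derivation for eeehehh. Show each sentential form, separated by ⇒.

S ⇒ AA ⇒ YeSA ⇒ eeSA ⇒ eeYRA ⇒ eeeRA ⇒ eeehA ⇒ eeehehh

S ⇒ AA   [S -> A A]
AA ⇒ YeSA   [A -> Y e S]
YeSA ⇒ eeSA   [Y -> e]
eeSA ⇒ eeYRA   [S -> Y R]
eeYRA ⇒ eeeRA   [Y -> e]
eeeRA ⇒ eeehA   [R -> h]
eeehA ⇒ eeehehh   [A -> e h h]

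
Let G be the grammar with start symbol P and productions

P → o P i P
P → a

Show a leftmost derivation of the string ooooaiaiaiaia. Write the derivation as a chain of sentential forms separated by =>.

P => oPiP   [P → o P i P]
oPiP => ooPiPiP   [P → o P i P]
ooPiPiP => oooPiPiPiP   [P → o P i P]
oooPiPiPiP => ooooPiPiPiPiP   [P → o P i P]
ooooPiPiPiPiP => ooooaiPiPiPiP   [P → a]
ooooaiPiPiPiP => ooooaiaiPiPiP   [P → a]
ooooaiaiPiPiP => ooooaiaiaiPiP   [P → a]
ooooaiaiaiPiP => ooooaiaiaiaiP   [P → a]
ooooaiaiaiaiP => ooooaiaiaiaia   [P → a]

P => oPiP => ooPiPiP => oooPiPiPiP => ooooPiPiPiPiP => ooooaiPiPiPiP => ooooaiaiPiPiP => ooooaiaiaiPiP => ooooaiaiaiaiP => ooooaiaiaiaia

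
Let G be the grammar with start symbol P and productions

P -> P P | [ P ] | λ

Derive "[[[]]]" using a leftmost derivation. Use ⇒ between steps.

P ⇒ PP ⇒ [P]P ⇒ [PP]P ⇒ [PPP]P ⇒ [[P]PP]P ⇒ [[PP]PP]P ⇒ [[[P]P]PP]P ⇒ [[[]P]PP]P ⇒ [[[]]PP]P ⇒ [[[]]P]P ⇒ [[[]]]P ⇒ [[[]]]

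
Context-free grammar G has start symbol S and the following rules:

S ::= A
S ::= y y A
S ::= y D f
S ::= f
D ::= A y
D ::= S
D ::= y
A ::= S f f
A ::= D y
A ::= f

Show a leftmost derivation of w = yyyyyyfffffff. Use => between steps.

S => yyA   [S ::= y y A]
yyA => yySff   [A ::= S f f]
yySff => yyyyAff   [S ::= y y A]
yyyyAff => yyyySffff   [A ::= S f f]
yyyySffff => yyyyyyAffff   [S ::= y y A]
yyyyyyAffff => yyyyyySffffff   [A ::= S f f]
yyyyyySffffff => yyyyyyfffffff   [S ::= f]

S => yyA => yySff => yyyyAff => yyyySffff => yyyyyyAffff => yyyyyySffffff => yyyyyyfffffff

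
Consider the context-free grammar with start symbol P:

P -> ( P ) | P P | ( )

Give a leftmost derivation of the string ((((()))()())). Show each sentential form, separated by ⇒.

P ⇒ (P) ⇒ ((P)) ⇒ ((PP)) ⇒ ((PPP)) ⇒ (((P)PP)) ⇒ ((((P))PP)) ⇒ ((((()))PP)) ⇒ ((((()))()P)) ⇒ ((((()))()()))

P ⇒ (P)   [P -> ( P )]
(P) ⇒ ((P))   [P -> ( P )]
((P)) ⇒ ((PP))   [P -> P P]
((PP)) ⇒ ((PPP))   [P -> P P]
((PPP)) ⇒ (((P)PP))   [P -> ( P )]
(((P)PP)) ⇒ ((((P))PP))   [P -> ( P )]
((((P))PP)) ⇒ ((((()))PP))   [P -> ( )]
((((()))PP)) ⇒ ((((()))()P))   [P -> ( )]
((((()))()P)) ⇒ ((((()))()()))   [P -> ( )]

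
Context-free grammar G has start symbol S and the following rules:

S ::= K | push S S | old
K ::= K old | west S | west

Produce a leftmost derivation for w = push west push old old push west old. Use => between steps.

S => push S S => push K S => push west S S => push west push S S S => push west push old S S => push west push old old S => push west push old old push S S => push west push old old push K S => push west push old old push west S => push west push old old push west old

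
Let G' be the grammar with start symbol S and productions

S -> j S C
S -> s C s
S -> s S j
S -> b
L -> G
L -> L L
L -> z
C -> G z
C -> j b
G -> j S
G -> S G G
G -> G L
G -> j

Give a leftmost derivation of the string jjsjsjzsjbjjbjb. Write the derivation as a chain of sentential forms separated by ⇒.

S ⇒ jSC ⇒ jjSCC ⇒ jjsSjCC ⇒ jjsjSCjCC ⇒ jjsjsCsCjCC ⇒ jjsjsGzsCjCC ⇒ jjsjsjzsCjCC ⇒ jjsjsjzsjbjCC ⇒ jjsjsjzsjbjjbC ⇒ jjsjsjzsjbjjbjb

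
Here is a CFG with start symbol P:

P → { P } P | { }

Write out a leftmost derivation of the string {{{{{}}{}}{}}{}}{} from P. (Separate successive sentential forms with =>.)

P => {P}P   [P → { P } P]
{P}P => {{P}P}P   [P → { P } P]
{{P}P}P => {{{P}P}P}P   [P → { P } P]
{{{P}P}P}P => {{{{P}P}P}P}P   [P → { P } P]
{{{{P}P}P}P}P => {{{{{}}P}P}P}P   [P → { }]
{{{{{}}P}P}P}P => {{{{{}}{}}P}P}P   [P → { }]
{{{{{}}{}}P}P}P => {{{{{}}{}}{}}P}P   [P → { }]
{{{{{}}{}}{}}P}P => {{{{{}}{}}{}}{}}P   [P → { }]
{{{{{}}{}}{}}{}}P => {{{{{}}{}}{}}{}}{}   [P → { }]

P => {P}P => {{P}P}P => {{{P}P}P}P => {{{{P}P}P}P}P => {{{{{}}P}P}P}P => {{{{{}}{}}P}P}P => {{{{{}}{}}{}}P}P => {{{{{}}{}}{}}{}}P => {{{{{}}{}}{}}{}}{}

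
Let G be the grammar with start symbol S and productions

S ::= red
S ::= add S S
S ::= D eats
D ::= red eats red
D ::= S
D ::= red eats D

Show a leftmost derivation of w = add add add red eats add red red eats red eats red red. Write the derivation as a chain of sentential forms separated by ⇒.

S ⇒ add S S ⇒ add add S S S ⇒ add add add S S S S ⇒ add add add D eats S S S ⇒ add add add S eats S S S ⇒ add add add red eats S S S ⇒ add add add red eats add S S S S ⇒ add add add red eats add red S S S ⇒ add add add red eats add red D eats S S ⇒ add add add red eats add red red eats red eats S S ⇒ add add add red eats add red red eats red eats red S ⇒ add add add red eats add red red eats red eats red red

S ⇒ add S S   [S ::= add S S]
add S S ⇒ add add S S S   [S ::= add S S]
add add S S S ⇒ add add add S S S S   [S ::= add S S]
add add add S S S S ⇒ add add add D eats S S S   [S ::= D eats]
add add add D eats S S S ⇒ add add add S eats S S S   [D ::= S]
add add add S eats S S S ⇒ add add add red eats S S S   [S ::= red]
add add add red eats S S S ⇒ add add add red eats add S S S S   [S ::= add S S]
add add add red eats add S S S S ⇒ add add add red eats add red S S S   [S ::= red]
add add add red eats add red S S S ⇒ add add add red eats add red D eats S S   [S ::= D eats]
add add add red eats add red D eats S S ⇒ add add add red eats add red red eats red eats S S   [D ::= red eats red]
add add add red eats add red red eats red eats S S ⇒ add add add red eats add red red eats red eats red S   [S ::= red]
add add add red eats add red red eats red eats red S ⇒ add add add red eats add red red eats red eats red red   [S ::= red]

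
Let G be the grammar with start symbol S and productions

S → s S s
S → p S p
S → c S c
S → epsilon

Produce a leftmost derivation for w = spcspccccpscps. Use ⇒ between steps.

S ⇒ sSs   [S → s S s]
sSs ⇒ spSps   [S → p S p]
spSps ⇒ spcScps   [S → c S c]
spcScps ⇒ spcsSscps   [S → s S s]
spcsSscps ⇒ spcspSpscps   [S → p S p]
spcspSpscps ⇒ spcspcScpscps   [S → c S c]
spcspcScpscps ⇒ spcspccSccpscps   [S → c S c]
spcspccSccpscps ⇒ spcspccccpscps   [S → epsilon]

S ⇒ sSs ⇒ spSps ⇒ spcScps ⇒ spcsSscps ⇒ spcspSpscps ⇒ spcspcScpscps ⇒ spcspccSccpscps ⇒ spcspccccpscps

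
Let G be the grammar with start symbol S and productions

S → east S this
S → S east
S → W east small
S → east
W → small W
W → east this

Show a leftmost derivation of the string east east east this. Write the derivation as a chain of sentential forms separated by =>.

S => east S this   [S → east S this]
east S this => east S east this   [S → S east]
east S east this => east east east this   [S → east]

S => east S this => east S east this => east east east this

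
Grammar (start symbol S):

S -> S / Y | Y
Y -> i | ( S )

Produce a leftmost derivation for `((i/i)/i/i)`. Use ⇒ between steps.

S ⇒ Y ⇒ (S) ⇒ (S/Y) ⇒ (S/Y/Y) ⇒ (Y/Y/Y) ⇒ ((S)/Y/Y) ⇒ ((S/Y)/Y/Y) ⇒ ((Y/Y)/Y/Y) ⇒ ((i/Y)/Y/Y) ⇒ ((i/i)/Y/Y) ⇒ ((i/i)/i/Y) ⇒ ((i/i)/i/i)

S ⇒ Y   [S -> Y]
Y ⇒ (S)   [Y -> ( S )]
(S) ⇒ (S/Y)   [S -> S / Y]
(S/Y) ⇒ (S/Y/Y)   [S -> S / Y]
(S/Y/Y) ⇒ (Y/Y/Y)   [S -> Y]
(Y/Y/Y) ⇒ ((S)/Y/Y)   [Y -> ( S )]
((S)/Y/Y) ⇒ ((S/Y)/Y/Y)   [S -> S / Y]
((S/Y)/Y/Y) ⇒ ((Y/Y)/Y/Y)   [S -> Y]
((Y/Y)/Y/Y) ⇒ ((i/Y)/Y/Y)   [Y -> i]
((i/Y)/Y/Y) ⇒ ((i/i)/Y/Y)   [Y -> i]
((i/i)/Y/Y) ⇒ ((i/i)/i/Y)   [Y -> i]
((i/i)/i/Y) ⇒ ((i/i)/i/i)   [Y -> i]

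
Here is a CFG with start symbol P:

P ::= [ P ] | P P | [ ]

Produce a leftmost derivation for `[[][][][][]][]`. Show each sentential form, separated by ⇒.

P ⇒ PP ⇒ [P]P ⇒ [PP]P ⇒ [PPP]P ⇒ [PPPP]P ⇒ [PPPPP]P ⇒ [[]PPPP]P ⇒ [[][]PPP]P ⇒ [[][][]PP]P ⇒ [[][][][]P]P ⇒ [[][][][][]]P ⇒ [[][][][][]][]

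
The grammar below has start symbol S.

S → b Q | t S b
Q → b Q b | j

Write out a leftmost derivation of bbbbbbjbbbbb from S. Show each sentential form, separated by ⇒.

S ⇒ bQ   [S → b Q]
bQ ⇒ bbQb   [Q → b Q b]
bbQb ⇒ bbbQbb   [Q → b Q b]
bbbQbb ⇒ bbbbQbbb   [Q → b Q b]
bbbbQbbb ⇒ bbbbbQbbbb   [Q → b Q b]
bbbbbQbbbb ⇒ bbbbbbQbbbbb   [Q → b Q b]
bbbbbbQbbbbb ⇒ bbbbbbjbbbbb   [Q → j]

S⇒bQ⇒bbQb⇒bbbQbb⇒bbbbQbbb⇒bbbbbQbbbb⇒bbbbbbQbbbbb⇒bbbbbbjbbbbb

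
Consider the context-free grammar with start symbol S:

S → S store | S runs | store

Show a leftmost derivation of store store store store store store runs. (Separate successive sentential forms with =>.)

S => S runs => S store runs => S store store runs => S store store store runs => S store store store store runs => S store store store store store runs => store store store store store store runs

S => S runs   [S → S runs]
S runs => S store runs   [S → S store]
S store runs => S store store runs   [S → S store]
S store store runs => S store store store runs   [S → S store]
S store store store runs => S store store store store runs   [S → S store]
S store store store store runs => S store store store store store runs   [S → S store]
S store store store store store runs => store store store store store store runs   [S → store]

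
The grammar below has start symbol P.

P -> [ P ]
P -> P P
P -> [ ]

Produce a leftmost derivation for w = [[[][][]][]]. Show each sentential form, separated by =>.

P => [P] => [PP] => [[P]P] => [[PP]P] => [[[]P]P] => [[[]PP]P] => [[[][]P]P] => [[[][][]]P] => [[[][][]][]]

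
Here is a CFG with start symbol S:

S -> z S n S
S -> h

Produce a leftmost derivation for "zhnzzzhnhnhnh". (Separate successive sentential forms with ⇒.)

S ⇒ zSnS ⇒ zhnS ⇒ zhnzSnS ⇒ zhnzzSnSnS ⇒ zhnzzzSnSnSnS ⇒ zhnzzzhnSnSnS ⇒ zhnzzzhnhnSnS ⇒ zhnzzzhnhnhnS ⇒ zhnzzzhnhnhnh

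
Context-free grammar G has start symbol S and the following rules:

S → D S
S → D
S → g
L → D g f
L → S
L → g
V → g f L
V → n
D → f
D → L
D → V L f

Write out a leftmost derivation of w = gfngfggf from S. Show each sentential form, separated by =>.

S => D => VLf => gfLLf => gfSLf => gfDSLf => gfVLfSLf => gfnLfSLf => gfngfSLf => gfngfgLf => gfngfggf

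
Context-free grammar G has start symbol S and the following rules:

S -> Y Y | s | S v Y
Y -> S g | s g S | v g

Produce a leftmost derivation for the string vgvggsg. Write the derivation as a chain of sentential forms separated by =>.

S => YY => SgY => YYgY => vgYgY => vgvggY => vgvggSg => vgvggsg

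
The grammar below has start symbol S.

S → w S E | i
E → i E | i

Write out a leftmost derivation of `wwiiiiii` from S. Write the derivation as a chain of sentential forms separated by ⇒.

S ⇒ wSE   [S → w S E]
wSE ⇒ wwSEE   [S → w S E]
wwSEE ⇒ wwiEE   [S → i]
wwiEE ⇒ wwiiE   [E → i]
wwiiE ⇒ wwiiiE   [E → i E]
wwiiiE ⇒ wwiiiiE   [E → i E]
wwiiiiE ⇒ wwiiiiiE   [E → i E]
wwiiiiiE ⇒ wwiiiiii   [E → i]

S ⇒ wSE ⇒ wwSEE ⇒ wwiEE ⇒ wwiiE ⇒ wwiiiE ⇒ wwiiiiE ⇒ wwiiiiiE ⇒ wwiiiiii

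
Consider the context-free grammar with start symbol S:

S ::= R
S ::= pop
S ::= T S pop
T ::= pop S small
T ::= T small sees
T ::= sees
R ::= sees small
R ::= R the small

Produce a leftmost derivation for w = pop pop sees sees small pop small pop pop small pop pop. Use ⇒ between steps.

S ⇒ T S pop ⇒ pop S small S pop ⇒ pop T S pop small S pop ⇒ pop pop S small S pop small S pop ⇒ pop pop T S pop small S pop small S pop ⇒ pop pop sees S pop small S pop small S pop ⇒ pop pop sees R pop small S pop small S pop ⇒ pop pop sees sees small pop small S pop small S pop ⇒ pop pop sees sees small pop small pop pop small S pop ⇒ pop pop sees sees small pop small pop pop small pop pop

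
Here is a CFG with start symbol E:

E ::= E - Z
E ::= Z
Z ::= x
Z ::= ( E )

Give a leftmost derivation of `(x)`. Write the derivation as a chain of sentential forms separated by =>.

E => Z => (E) => (Z) => (x)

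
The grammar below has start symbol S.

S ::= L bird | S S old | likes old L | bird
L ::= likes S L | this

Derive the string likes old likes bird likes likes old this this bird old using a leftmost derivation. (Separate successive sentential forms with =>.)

S => S S old => likes old L S old => likes old likes S L S old => likes old likes bird L S old => likes old likes bird likes S L S old => likes old likes bird likes likes old L L S old => likes old likes bird likes likes old this L S old => likes old likes bird likes likes old this this S old => likes old likes bird likes likes old this this bird old

S => S S old   [S ::= S S old]
S S old => likes old L S old   [S ::= likes old L]
likes old L S old => likes old likes S L S old   [L ::= likes S L]
likes old likes S L S old => likes old likes bird L S old   [S ::= bird]
likes old likes bird L S old => likes old likes bird likes S L S old   [L ::= likes S L]
likes old likes bird likes S L S old => likes old likes bird likes likes old L L S old   [S ::= likes old L]
likes old likes bird likes likes old L L S old => likes old likes bird likes likes old this L S old   [L ::= this]
likes old likes bird likes likes old this L S old => likes old likes bird likes likes old this this S old   [L ::= this]
likes old likes bird likes likes old this this S old => likes old likes bird likes likes old this this bird old   [S ::= bird]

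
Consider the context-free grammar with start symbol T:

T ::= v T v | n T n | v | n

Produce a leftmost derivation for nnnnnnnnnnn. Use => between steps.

T => nTn => nnTnn => nnnTnnn => nnnnTnnnn => nnnnnTnnnnn => nnnnnnnnnnn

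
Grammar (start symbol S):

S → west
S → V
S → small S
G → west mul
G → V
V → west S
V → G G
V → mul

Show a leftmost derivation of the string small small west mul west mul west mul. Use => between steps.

S => small S   [S → small S]
small S => small small S   [S → small S]
small small S => small small V   [S → V]
small small V => small small G G   [V → G G]
small small G G => small small west mul G   [G → west mul]
small small west mul G => small small west mul V   [G → V]
small small west mul V => small small west mul G G   [V → G G]
small small west mul G G => small small west mul west mul G   [G → west mul]
small small west mul west mul G => small small west mul west mul west mul   [G → west mul]

S => small S => small small S => small small V => small small G G => small small west mul G => small small west mul V => small small west mul G G => small small west mul west mul G => small small west mul west mul west mul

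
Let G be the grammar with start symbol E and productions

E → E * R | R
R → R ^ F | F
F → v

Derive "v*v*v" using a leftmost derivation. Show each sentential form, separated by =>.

E => E*R => E*R*R => R*R*R => F*R*R => v*R*R => v*F*R => v*v*R => v*v*F => v*v*v

E => E*R   [E → E * R]
E*R => E*R*R   [E → E * R]
E*R*R => R*R*R   [E → R]
R*R*R => F*R*R   [R → F]
F*R*R => v*R*R   [F → v]
v*R*R => v*F*R   [R → F]
v*F*R => v*v*R   [F → v]
v*v*R => v*v*F   [R → F]
v*v*F => v*v*v   [F → v]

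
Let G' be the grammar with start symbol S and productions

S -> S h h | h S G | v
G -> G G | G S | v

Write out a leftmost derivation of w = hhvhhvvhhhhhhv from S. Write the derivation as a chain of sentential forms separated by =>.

S=>hSG=>hShhG=>hhSGhhG=>hhShhGhhG=>hhvhhGhhG=>hhvhhGShhG=>hhvhhvShhG=>hhvhhvShhhhG=>hhvhhvShhhhhhG=>hhvhhvvhhhhhhG=>hhvhhvvhhhhhhv

S => hSG   [S -> h S G]
hSG => hShhG   [S -> S h h]
hShhG => hhSGhhG   [S -> h S G]
hhSGhhG => hhShhGhhG   [S -> S h h]
hhShhGhhG => hhvhhGhhG   [S -> v]
hhvhhGhhG => hhvhhGShhG   [G -> G S]
hhvhhGShhG => hhvhhvShhG   [G -> v]
hhvhhvShhG => hhvhhvShhhhG   [S -> S h h]
hhvhhvShhhhG => hhvhhvShhhhhhG   [S -> S h h]
hhvhhvShhhhhhG => hhvhhvvhhhhhhG   [S -> v]
hhvhhvvhhhhhhG => hhvhhvvhhhhhhv   [G -> v]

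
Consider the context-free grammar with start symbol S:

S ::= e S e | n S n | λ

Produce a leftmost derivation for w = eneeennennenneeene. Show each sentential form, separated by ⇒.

S⇒eSe⇒enSne⇒eneSene⇒eneeSeene⇒eneeeSeeene⇒eneeenSneeene⇒eneeennSnneeene⇒eneeenneSenneeene⇒eneeennenSnenneeene⇒eneeennennenneeene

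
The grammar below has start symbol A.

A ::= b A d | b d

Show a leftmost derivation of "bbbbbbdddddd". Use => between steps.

A => bAd => bbAdd => bbbAddd => bbbbAdddd => bbbbbAddddd => bbbbbbdddddd

A => bAd   [A ::= b A d]
bAd => bbAdd   [A ::= b A d]
bbAdd => bbbAddd   [A ::= b A d]
bbbAddd => bbbbAdddd   [A ::= b A d]
bbbbAdddd => bbbbbAddddd   [A ::= b A d]
bbbbbAddddd => bbbbbbdddddd   [A ::= b d]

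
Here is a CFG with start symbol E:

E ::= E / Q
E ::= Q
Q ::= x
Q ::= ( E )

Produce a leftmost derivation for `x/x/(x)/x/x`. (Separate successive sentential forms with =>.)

E => E/Q => E/Q/Q => E/Q/Q/Q => E/Q/Q/Q/Q => Q/Q/Q/Q/Q => x/Q/Q/Q/Q => x/x/Q/Q/Q => x/x/(E)/Q/Q => x/x/(Q)/Q/Q => x/x/(x)/Q/Q => x/x/(x)/x/Q => x/x/(x)/x/x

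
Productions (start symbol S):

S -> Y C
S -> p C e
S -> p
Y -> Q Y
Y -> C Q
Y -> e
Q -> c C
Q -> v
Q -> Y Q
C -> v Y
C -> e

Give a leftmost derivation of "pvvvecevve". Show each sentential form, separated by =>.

S=>pCe=>pvYe=>pvCQe=>pvvYQe=>pvvCQQe=>pvvvYQQe=>pvvvCQQQe=>pvvveQQQe=>pvvvecCQQe=>pvvveceQQe=>pvvvecevQe=>pvvvecevve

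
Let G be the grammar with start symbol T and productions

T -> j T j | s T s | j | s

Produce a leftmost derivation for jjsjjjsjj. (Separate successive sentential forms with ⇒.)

T ⇒ jTj   [T -> j T j]
jTj ⇒ jjTjj   [T -> j T j]
jjTjj ⇒ jjsTsjj   [T -> s T s]
jjsTsjj ⇒ jjsjTjsjj   [T -> j T j]
jjsjTjsjj ⇒ jjsjjjsjj   [T -> j]

T ⇒ jTj ⇒ jjTjj ⇒ jjsTsjj ⇒ jjsjTjsjj ⇒ jjsjjjsjj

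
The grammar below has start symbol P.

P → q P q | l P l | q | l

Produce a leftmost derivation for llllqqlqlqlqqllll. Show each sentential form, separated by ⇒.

P⇒lPl⇒llPll⇒lllPlll⇒llllPllll⇒llllqPqllll⇒llllqqPqqllll⇒llllqqlPlqqllll⇒llllqqlqPqlqqllll⇒llllqqlqlqlqqllll

P ⇒ lPl   [P → l P l]
lPl ⇒ llPll   [P → l P l]
llPll ⇒ lllPlll   [P → l P l]
lllPlll ⇒ llllPllll   [P → l P l]
llllPllll ⇒ llllqPqllll   [P → q P q]
llllqPqllll ⇒ llllqqPqqllll   [P → q P q]
llllqqPqqllll ⇒ llllqqlPlqqllll   [P → l P l]
llllqqlPlqqllll ⇒ llllqqlqPqlqqllll   [P → q P q]
llllqqlqPqlqqllll ⇒ llllqqlqlqlqqllll   [P → l]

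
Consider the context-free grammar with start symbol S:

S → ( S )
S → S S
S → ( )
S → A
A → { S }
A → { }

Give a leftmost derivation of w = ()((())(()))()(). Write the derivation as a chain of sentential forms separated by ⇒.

S⇒SS⇒()S⇒()SS⇒()SSS⇒()(S)SS⇒()(SS)SS⇒()((S)S)SS⇒()((())S)SS⇒()((())(S))SS⇒()((())(()))SS⇒()((())(()))()S⇒()((())(()))()()

S ⇒ SS   [S → S S]
SS ⇒ ()S   [S → ( )]
()S ⇒ ()SS   [S → S S]
()SS ⇒ ()SSS   [S → S S]
()SSS ⇒ ()(S)SS   [S → ( S )]
()(S)SS ⇒ ()(SS)SS   [S → S S]
()(SS)SS ⇒ ()((S)S)SS   [S → ( S )]
()((S)S)SS ⇒ ()((())S)SS   [S → ( )]
()((())S)SS ⇒ ()((())(S))SS   [S → ( S )]
()((())(S))SS ⇒ ()((())(()))SS   [S → ( )]
()((())(()))SS ⇒ ()((())(()))()S   [S → ( )]
()((())(()))()S ⇒ ()((())(()))()()   [S → ( )]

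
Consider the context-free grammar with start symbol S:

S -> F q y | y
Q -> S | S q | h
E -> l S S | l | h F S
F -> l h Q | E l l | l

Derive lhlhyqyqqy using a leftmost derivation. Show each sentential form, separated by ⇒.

S ⇒ Fqy   [S -> F q y]
Fqy ⇒ lhQqy   [F -> l h Q]
lhQqy ⇒ lhSqqy   [Q -> S q]
lhSqqy ⇒ lhFqyqqy   [S -> F q y]
lhFqyqqy ⇒ lhlhQqyqqy   [F -> l h Q]
lhlhQqyqqy ⇒ lhlhSqyqqy   [Q -> S]
lhlhSqyqqy ⇒ lhlhyqyqqy   [S -> y]

S⇒Fqy⇒lhQqy⇒lhSqqy⇒lhFqyqqy⇒lhlhQqyqqy⇒lhlhSqyqqy⇒lhlhyqyqqy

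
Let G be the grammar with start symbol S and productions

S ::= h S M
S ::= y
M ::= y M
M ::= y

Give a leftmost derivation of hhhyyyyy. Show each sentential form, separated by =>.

S => hSM => hhSMM => hhhSMMM => hhhyMMM => hhhyyMM => hhhyyyMM => hhhyyyyM => hhhyyyyy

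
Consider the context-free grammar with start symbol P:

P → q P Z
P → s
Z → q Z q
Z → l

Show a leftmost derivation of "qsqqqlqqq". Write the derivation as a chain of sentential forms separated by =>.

P => qPZ   [P → q P Z]
qPZ => qsZ   [P → s]
qsZ => qsqZq   [Z → q Z q]
qsqZq => qsqqZqq   [Z → q Z q]
qsqqZqq => qsqqqZqqq   [Z → q Z q]
qsqqqZqqq => qsqqqlqqq   [Z → l]

P => qPZ => qsZ => qsqZq => qsqqZqq => qsqqqZqqq => qsqqqlqqq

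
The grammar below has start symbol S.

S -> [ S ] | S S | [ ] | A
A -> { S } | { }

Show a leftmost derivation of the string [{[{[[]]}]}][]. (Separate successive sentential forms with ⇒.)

S ⇒ SS   [S -> S S]
SS ⇒ [S]S   [S -> [ S ]]
[S]S ⇒ [A]S   [S -> A]
[A]S ⇒ [{S}]S   [A -> { S }]
[{S}]S ⇒ [{[S]}]S   [S -> [ S ]]
[{[S]}]S ⇒ [{[A]}]S   [S -> A]
[{[A]}]S ⇒ [{[{S}]}]S   [A -> { S }]
[{[{S}]}]S ⇒ [{[{[S]}]}]S   [S -> [ S ]]
[{[{[S]}]}]S ⇒ [{[{[[]]}]}]S   [S -> [ ]]
[{[{[[]]}]}]S ⇒ [{[{[[]]}]}][]   [S -> [ ]]

S ⇒ SS ⇒ [S]S ⇒ [A]S ⇒ [{S}]S ⇒ [{[S]}]S ⇒ [{[A]}]S ⇒ [{[{S}]}]S ⇒ [{[{[S]}]}]S ⇒ [{[{[[]]}]}]S ⇒ [{[{[[]]}]}][]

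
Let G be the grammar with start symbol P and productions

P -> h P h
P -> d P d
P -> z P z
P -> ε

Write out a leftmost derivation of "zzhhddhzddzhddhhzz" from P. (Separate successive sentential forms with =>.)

P => zPz   [P -> z P z]
zPz => zzPzz   [P -> z P z]
zzPzz => zzhPhzz   [P -> h P h]
zzhPhzz => zzhhPhhzz   [P -> h P h]
zzhhPhhzz => zzhhdPdhhzz   [P -> d P d]
zzhhdPdhhzz => zzhhddPddhhzz   [P -> d P d]
zzhhddPddhhzz => zzhhddhPhddhhzz   [P -> h P h]
zzhhddhPhddhhzz => zzhhddhzPzhddhhzz   [P -> z P z]
zzhhddhzPzhddhhzz => zzhhddhzdPdzhddhhzz   [P -> d P d]
zzhhddhzdPdzhddhhzz => zzhhddhzddzhddhhzz   [P -> ε]

P => zPz => zzPzz => zzhPhzz => zzhhPhhzz => zzhhdPdhhzz => zzhhddPddhhzz => zzhhddhPhddhhzz => zzhhddhzPzhddhhzz => zzhhddhzdPdzhddhhzz => zzhhddhzddzhddhhzz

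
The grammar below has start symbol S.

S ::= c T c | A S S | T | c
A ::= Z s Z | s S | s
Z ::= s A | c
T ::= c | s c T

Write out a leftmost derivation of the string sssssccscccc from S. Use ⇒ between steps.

S ⇒ ASS   [S ::= A S S]
ASS ⇒ ZsZSS   [A ::= Z s Z]
ZsZSS ⇒ sAsZSS   [Z ::= s A]
sAsZSS ⇒ sssZSS   [A ::= s]
sssZSS ⇒ ssssASS   [Z ::= s A]
ssssASS ⇒ sssssSSS   [A ::= s S]
sssssSSS ⇒ ssssscSS   [S ::= c]
ssssscSS ⇒ ssssscASSS   [S ::= A S S]
ssssscASSS ⇒ ssssscZsZSSS   [A ::= Z s Z]
ssssscZsZSSS ⇒ sssssccsZSSS   [Z ::= c]
sssssccsZSSS ⇒ sssssccscSSS   [Z ::= c]
sssssccscSSS ⇒ sssssccsccSS   [S ::= c]
sssssccsccSS ⇒ sssssccscccS   [S ::= c]
sssssccscccS ⇒ sssssccscccc   [S ::= c]

S ⇒ ASS ⇒ ZsZSS ⇒ sAsZSS ⇒ sssZSS ⇒ ssssASS ⇒ sssssSSS ⇒ ssssscSS ⇒ ssssscASSS ⇒ ssssscZsZSSS ⇒ sssssccsZSSS ⇒ sssssccscSSS ⇒ sssssccsccSS ⇒ sssssccscccS ⇒ sssssccscccc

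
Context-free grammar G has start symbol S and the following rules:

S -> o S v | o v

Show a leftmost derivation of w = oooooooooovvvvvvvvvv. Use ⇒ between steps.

S ⇒ oSv ⇒ ooSvv ⇒ oooSvvv ⇒ ooooSvvvv ⇒ oooooSvvvvv ⇒ ooooooSvvvvvv ⇒ oooooooSvvvvvvv ⇒ ooooooooSvvvvvvvv ⇒ oooooooooSvvvvvvvvv ⇒ oooooooooovvvvvvvvvv

S ⇒ oSv   [S -> o S v]
oSv ⇒ ooSvv   [S -> o S v]
ooSvv ⇒ oooSvvv   [S -> o S v]
oooSvvv ⇒ ooooSvvvv   [S -> o S v]
ooooSvvvv ⇒ oooooSvvvvv   [S -> o S v]
oooooSvvvvv ⇒ ooooooSvvvvvv   [S -> o S v]
ooooooSvvvvvv ⇒ oooooooSvvvvvvv   [S -> o S v]
oooooooSvvvvvvv ⇒ ooooooooSvvvvvvvv   [S -> o S v]
ooooooooSvvvvvvvv ⇒ oooooooooSvvvvvvvvv   [S -> o S v]
oooooooooSvvvvvvvvv ⇒ oooooooooovvvvvvvvvv   [S -> o v]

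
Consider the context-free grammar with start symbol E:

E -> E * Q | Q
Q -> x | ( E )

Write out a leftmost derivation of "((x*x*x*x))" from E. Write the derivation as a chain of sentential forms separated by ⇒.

E ⇒ Q ⇒ (E) ⇒ (Q) ⇒ ((E)) ⇒ ((E*Q)) ⇒ ((E*Q*Q)) ⇒ ((E*Q*Q*Q)) ⇒ ((Q*Q*Q*Q)) ⇒ ((x*Q*Q*Q)) ⇒ ((x*x*Q*Q)) ⇒ ((x*x*x*Q)) ⇒ ((x*x*x*x))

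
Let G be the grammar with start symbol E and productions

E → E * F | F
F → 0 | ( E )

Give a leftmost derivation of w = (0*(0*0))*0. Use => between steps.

E => E*F => F*F => (E)*F => (E*F)*F => (F*F)*F => (0*F)*F => (0*(E))*F => (0*(E*F))*F => (0*(F*F))*F => (0*(0*F))*F => (0*(0*0))*F => (0*(0*0))*0

E => E*F   [E → E * F]
E*F => F*F   [E → F]
F*F => (E)*F   [F → ( E )]
(E)*F => (E*F)*F   [E → E * F]
(E*F)*F => (F*F)*F   [E → F]
(F*F)*F => (0*F)*F   [F → 0]
(0*F)*F => (0*(E))*F   [F → ( E )]
(0*(E))*F => (0*(E*F))*F   [E → E * F]
(0*(E*F))*F => (0*(F*F))*F   [E → F]
(0*(F*F))*F => (0*(0*F))*F   [F → 0]
(0*(0*F))*F => (0*(0*0))*F   [F → 0]
(0*(0*0))*F => (0*(0*0))*0   [F → 0]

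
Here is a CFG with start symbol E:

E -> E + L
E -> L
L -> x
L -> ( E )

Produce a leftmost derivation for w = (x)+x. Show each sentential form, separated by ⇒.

E ⇒ E+L   [E -> E + L]
E+L ⇒ L+L   [E -> L]
L+L ⇒ (E)+L   [L -> ( E )]
(E)+L ⇒ (L)+L   [E -> L]
(L)+L ⇒ (x)+L   [L -> x]
(x)+L ⇒ (x)+x   [L -> x]

E ⇒ E+L ⇒ L+L ⇒ (E)+L ⇒ (L)+L ⇒ (x)+L ⇒ (x)+x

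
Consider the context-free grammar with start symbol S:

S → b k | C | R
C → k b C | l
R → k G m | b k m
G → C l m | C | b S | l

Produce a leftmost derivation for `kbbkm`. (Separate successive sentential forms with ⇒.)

S ⇒ R ⇒ kGm ⇒ kbSm ⇒ kbbkm

S ⇒ R   [S → R]
R ⇒ kGm   [R → k G m]
kGm ⇒ kbSm   [G → b S]
kbSm ⇒ kbbkm   [S → b k]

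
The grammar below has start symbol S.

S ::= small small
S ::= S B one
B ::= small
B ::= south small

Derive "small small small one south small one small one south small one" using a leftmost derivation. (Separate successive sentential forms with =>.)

S => S B one   [S ::= S B one]
S B one => S B one B one   [S ::= S B one]
S B one B one => S B one B one B one   [S ::= S B one]
S B one B one B one => S B one B one B one B one   [S ::= S B one]
S B one B one B one B one => small small B one B one B one B one   [S ::= small small]
small small B one B one B one B one => small small small one B one B one B one   [B ::= small]
small small small one B one B one B one => small small small one south small one B one B one   [B ::= south small]
small small small one south small one B one B one => small small small one south small one small one B one   [B ::= small]
small small small one south small one small one B one => small small small one south small one small one south small one   [B ::= south small]

S => S B one => S B one B one => S B one B one B one => S B one B one B one B one => small small B one B one B one B one => small small small one B one B one B one => small small small one south small one B one B one => small small small one south small one small one B one => small small small one south small one small one south small one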